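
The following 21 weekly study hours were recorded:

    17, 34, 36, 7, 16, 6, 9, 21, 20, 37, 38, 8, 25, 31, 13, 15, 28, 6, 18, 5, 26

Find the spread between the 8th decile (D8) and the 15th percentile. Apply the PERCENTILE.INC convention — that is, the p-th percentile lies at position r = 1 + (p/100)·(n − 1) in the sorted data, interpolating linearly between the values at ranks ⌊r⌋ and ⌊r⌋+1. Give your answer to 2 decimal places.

Sorted: 5, 6, 6, 7, 8, 9, 13, 15, 16, 17, 18, 20, 21, 25, 26, 28, 31, 34, 36, 37, 38.
n = 21.
P15: r = 4 (integer) → 7.
P80: r = 17 (integer) → 31.
Difference: 31 − 7 = 24.

24.00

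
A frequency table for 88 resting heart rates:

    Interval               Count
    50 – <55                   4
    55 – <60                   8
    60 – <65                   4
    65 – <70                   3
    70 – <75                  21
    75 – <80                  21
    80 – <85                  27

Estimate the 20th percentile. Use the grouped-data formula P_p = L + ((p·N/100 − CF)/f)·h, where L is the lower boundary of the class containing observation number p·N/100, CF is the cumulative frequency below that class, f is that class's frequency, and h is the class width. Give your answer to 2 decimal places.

67.67

N = 88; target position k = 20/100 · 88 = 17.6.
Cumulative frequencies: 4, 12, 16, 19, 40, 61, 88.
Observation 17.6 falls in the class 65 – <70.
L = 65, CF = 16, f = 3, h = 5.
P20 = 65 + ((17.6 − 16)/3)·5 = 65 + 2.66667 = 67.6667.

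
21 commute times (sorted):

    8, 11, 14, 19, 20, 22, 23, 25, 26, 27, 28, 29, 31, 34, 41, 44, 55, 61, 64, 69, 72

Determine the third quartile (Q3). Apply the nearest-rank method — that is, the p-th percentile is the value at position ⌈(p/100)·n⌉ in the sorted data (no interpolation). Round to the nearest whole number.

44

n = 21.
Position = ⌈75/100 · 21⌉ = ⌈15.75⌉ = 16.
The value at rank 16 is 44.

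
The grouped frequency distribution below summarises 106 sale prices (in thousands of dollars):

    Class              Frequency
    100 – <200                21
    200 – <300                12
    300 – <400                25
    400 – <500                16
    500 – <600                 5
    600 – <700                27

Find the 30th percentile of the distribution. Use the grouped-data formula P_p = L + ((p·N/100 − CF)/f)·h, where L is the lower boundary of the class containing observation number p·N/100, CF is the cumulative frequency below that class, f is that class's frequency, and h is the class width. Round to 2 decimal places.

N = 106; target position k = 30/100 · 106 = 31.8.
Cumulative frequencies: 21, 33, 58, 74, 79, 106.
Observation 31.8 falls in the class 200 – <300.
L = 200, CF = 21, f = 12, h = 100.
P30 = 200 + ((31.8 − 21)/12)·100 = 200 + 90 = 290.

290.00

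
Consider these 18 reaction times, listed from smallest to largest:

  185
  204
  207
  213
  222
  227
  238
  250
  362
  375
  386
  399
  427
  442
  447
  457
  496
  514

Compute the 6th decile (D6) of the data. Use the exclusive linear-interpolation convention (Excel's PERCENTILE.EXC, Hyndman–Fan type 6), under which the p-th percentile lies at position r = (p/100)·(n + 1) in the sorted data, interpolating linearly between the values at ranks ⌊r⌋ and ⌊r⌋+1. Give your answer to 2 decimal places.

n = 18.
r = (60/100)·(18 + 1) = 11.4.
Rank 11 is 386 and rank 12 is 399.
Interpolate: 386 + 0.4·(399 − 386) = 386 + 0.4·13 = 391.2.

391.20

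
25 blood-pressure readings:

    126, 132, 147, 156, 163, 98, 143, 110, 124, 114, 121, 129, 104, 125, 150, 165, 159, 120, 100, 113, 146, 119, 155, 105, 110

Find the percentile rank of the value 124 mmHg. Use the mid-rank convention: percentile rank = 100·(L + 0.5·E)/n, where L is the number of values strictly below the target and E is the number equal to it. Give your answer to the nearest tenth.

46.0

Sorted: 98, 100, 104, 105, 110, 110, 113, 114, 119, 120, 121, 124, 125, 126, 129, 132, 143, 146, 147, 150, 155, 156, 159, 163, 165.
Count below 124: L = 11; count equal: E = 1; n = 25.
Percentile rank = 100·(11 + 0.5·1)/25 = 100·11.5/25 = 46.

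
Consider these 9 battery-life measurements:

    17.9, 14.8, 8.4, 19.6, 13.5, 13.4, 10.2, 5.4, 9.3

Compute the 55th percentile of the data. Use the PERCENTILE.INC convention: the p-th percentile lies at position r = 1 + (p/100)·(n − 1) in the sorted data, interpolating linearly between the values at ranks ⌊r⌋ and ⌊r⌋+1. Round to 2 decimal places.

13.44

Sorted: 5.4, 8.4, 9.3, 10.2, 13.4, 13.5, 14.8, 17.9, 19.6.
n = 9.
r = 1 + (55/100)·(9 − 1) = 1 + 4.4 = 5.4.
Rank 5 is 13.4 and rank 6 is 13.5.
Interpolate: 13.4 + 0.4·(13.5 − 13.4) = 13.4 + 0.4·0.1 = 13.44.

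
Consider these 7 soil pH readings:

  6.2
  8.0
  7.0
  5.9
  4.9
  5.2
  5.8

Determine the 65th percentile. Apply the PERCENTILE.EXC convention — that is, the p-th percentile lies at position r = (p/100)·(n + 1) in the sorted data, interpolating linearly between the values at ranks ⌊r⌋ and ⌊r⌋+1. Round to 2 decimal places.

Sorted: 4.9, 5.2, 5.8, 5.9, 6.2, 7.0, 8.0.
n = 7.
r = (65/100)·(7 + 1) = 5.2.
Rank 5 is 6.2 and rank 6 is 7.0.
Interpolate: 6.2 + 0.2·(7.0 − 6.2) = 6.2 + 0.2·0.8 = 6.36.

6.36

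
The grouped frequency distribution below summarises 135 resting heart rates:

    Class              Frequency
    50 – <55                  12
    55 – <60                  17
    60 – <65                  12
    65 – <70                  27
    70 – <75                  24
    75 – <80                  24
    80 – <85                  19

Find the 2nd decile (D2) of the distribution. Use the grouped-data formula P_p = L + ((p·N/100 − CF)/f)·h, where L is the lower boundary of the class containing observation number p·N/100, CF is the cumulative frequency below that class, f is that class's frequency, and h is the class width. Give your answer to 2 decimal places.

N = 135; target position k = 20/100 · 135 = 27.
Cumulative frequencies: 12, 29, 41, 68, 92, 116, 135.
Observation 27 falls in the class 55 – <60.
L = 55, CF = 12, f = 17, h = 5.
P20 = 55 + ((27 − 12)/17)·5 = 55 + 4.41176 = 59.4118.

59.41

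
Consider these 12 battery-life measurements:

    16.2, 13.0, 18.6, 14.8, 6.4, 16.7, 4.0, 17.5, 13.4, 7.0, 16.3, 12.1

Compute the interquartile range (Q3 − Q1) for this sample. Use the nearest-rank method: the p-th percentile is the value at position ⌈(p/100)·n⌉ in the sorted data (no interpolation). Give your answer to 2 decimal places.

9.30

Sorted: 4.0, 6.4, 7.0, 12.1, 13.0, 13.4, 14.8, 16.2, 16.3, 16.7, 17.5, 18.6.
n = 12.
P25: rank ⌈25/100·12⌉ = 3 → 7.
P75: rank ⌈75/100·12⌉ = 9 → 16.3.
Difference: 16.3 − 7 = 9.3.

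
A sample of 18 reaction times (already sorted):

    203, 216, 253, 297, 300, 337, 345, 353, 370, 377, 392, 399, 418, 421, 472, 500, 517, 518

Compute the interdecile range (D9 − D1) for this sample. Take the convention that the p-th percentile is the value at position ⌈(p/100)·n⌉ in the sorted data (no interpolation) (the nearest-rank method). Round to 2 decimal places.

n = 18.
P10: rank ⌈10/100·18⌉ = 2 → 216.
P90: rank ⌈90/100·18⌉ = 17 → 517.
Difference: 517 − 216 = 301.

301.00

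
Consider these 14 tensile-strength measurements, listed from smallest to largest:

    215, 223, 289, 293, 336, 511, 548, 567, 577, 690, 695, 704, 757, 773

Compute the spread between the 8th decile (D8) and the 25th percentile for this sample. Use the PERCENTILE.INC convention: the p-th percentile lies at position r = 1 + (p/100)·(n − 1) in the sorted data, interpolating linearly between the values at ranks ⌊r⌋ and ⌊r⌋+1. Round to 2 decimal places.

n = 14.
P25: r = 4.25; ranks 4–5 are 293, 336; interpolating gives 303.75.
P80: r = 11.4; ranks 11–12 are 695, 704; interpolating gives 698.6.
Difference: 698.6 − 303.75 = 394.85.

394.85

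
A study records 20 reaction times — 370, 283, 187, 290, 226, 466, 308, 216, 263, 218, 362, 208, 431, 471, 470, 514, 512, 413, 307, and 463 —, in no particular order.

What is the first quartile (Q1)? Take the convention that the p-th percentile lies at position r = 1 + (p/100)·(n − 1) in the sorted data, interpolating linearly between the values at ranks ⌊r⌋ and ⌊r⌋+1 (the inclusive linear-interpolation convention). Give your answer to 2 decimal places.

Sorted: 187, 208, 216, 218, 226, 263, 283, 290, 307, 308, 362, 370, 413, 431, 463, 466, 470, 471, 512, 514.
n = 20.
r = 1 + (25/100)·(20 − 1) = 1 + 4.75 = 5.75.
Rank 5 is 226 and rank 6 is 263.
Interpolate: 226 + 0.75·(263 − 226) = 226 + 0.75·37 = 253.75.

253.75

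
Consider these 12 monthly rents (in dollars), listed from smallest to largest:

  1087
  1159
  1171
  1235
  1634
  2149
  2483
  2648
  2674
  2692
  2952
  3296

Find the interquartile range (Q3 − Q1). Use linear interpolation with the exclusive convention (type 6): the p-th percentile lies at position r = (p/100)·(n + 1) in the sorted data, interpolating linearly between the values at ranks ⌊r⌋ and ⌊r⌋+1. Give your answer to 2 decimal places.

n = 12.
P25: r = 3.25; ranks 3–4 are 1171, 1235; interpolating gives 1187.
P75: r = 9.75; ranks 9–10 are 2674, 2692; interpolating gives 2687.5.
Difference: 2687.5 − 1187 = 1500.5.

1500.50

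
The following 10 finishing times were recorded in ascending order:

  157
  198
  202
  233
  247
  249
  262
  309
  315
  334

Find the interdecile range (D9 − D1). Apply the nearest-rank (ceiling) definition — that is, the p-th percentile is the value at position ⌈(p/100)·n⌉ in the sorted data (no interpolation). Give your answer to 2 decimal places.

158.00

n = 10.
P10: rank ⌈10/100·10⌉ = 1 → 157.
P90: rank ⌈90/100·10⌉ = 9 → 315.
Difference: 315 − 157 = 158.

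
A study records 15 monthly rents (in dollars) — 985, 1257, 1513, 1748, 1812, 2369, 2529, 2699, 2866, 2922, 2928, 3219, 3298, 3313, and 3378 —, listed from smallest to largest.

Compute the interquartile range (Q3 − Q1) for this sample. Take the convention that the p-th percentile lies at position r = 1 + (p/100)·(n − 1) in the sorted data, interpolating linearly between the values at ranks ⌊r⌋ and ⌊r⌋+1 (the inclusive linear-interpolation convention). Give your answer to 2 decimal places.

1293.50

n = 15.
P25: r = 4.5; ranks 4–5 are 1748, 1812; interpolating gives 1780.
P75: r = 11.5; ranks 11–12 are 2928, 3219; interpolating gives 3073.5.
Difference: 3073.5 − 1780 = 1293.5.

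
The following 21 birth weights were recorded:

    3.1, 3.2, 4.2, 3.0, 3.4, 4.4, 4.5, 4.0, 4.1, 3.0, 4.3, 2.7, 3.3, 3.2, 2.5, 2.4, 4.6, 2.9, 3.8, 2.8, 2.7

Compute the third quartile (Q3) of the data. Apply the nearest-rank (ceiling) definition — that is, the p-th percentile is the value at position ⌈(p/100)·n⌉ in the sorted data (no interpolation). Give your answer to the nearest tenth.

Sorted: 2.4, 2.5, 2.7, 2.7, 2.8, 2.9, 3.0, 3.0, 3.1, 3.2, 3.2, 3.3, 3.4, 3.8, 4.0, 4.1, 4.2, 4.3, 4.4, 4.5, 4.6.
n = 21.
Position = ⌈75/100 · 21⌉ = ⌈15.75⌉ = 16.
The value at rank 16 is 4.1.

4.1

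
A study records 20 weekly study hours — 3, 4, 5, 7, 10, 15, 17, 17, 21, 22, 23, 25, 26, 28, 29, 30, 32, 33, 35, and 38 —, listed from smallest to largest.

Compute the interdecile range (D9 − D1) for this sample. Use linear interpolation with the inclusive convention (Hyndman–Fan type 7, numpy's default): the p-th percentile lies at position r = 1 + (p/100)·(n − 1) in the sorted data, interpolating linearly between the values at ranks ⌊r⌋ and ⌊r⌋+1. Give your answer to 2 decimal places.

28.30

n = 20.
P10: r = 2.9; ranks 2–3 are 4, 5; interpolating gives 4.9.
P90: r = 18.1; ranks 18–19 are 33, 35; interpolating gives 33.2.
Difference: 33.2 − 4.9 = 28.3.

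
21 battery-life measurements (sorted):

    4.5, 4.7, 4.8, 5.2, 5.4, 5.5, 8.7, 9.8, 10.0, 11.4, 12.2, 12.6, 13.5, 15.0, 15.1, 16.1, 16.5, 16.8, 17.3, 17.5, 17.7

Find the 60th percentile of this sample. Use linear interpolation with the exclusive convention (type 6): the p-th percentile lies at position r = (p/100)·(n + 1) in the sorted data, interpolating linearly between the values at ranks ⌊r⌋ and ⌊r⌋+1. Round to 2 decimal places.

13.80

n = 21.
r = (60/100)·(21 + 1) = 13.2.
Rank 13 is 13.5 and rank 14 is 15.0.
Interpolate: 13.5 + 0.2·(15.0 − 13.5) = 13.5 + 0.2·1.5 = 13.8.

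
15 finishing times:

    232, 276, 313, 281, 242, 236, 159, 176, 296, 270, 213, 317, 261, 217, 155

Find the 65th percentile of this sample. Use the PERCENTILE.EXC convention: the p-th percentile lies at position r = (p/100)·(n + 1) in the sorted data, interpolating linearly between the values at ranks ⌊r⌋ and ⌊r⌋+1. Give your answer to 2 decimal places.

272.40

Sorted: 155, 159, 176, 213, 217, 232, 236, 242, 261, 270, 276, 281, 296, 313, 317.
n = 15.
r = (65/100)·(15 + 1) = 10.4.
Rank 10 is 270 and rank 11 is 276.
Interpolate: 270 + 0.4·(276 − 270) = 270 + 0.4·6 = 272.4.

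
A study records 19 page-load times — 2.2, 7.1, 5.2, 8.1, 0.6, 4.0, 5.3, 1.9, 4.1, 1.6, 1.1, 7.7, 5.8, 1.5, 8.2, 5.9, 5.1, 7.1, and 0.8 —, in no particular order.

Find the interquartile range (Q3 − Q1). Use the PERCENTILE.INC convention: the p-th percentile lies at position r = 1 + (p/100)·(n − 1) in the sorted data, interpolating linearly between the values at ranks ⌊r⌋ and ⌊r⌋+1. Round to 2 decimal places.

Sorted: 0.6, 0.8, 1.1, 1.5, 1.6, 1.9, 2.2, 4.0, 4.1, 5.1, 5.2, 5.3, 5.8, 5.9, 7.1, 7.1, 7.7, 8.1, 8.2.
n = 19.
P25: r = 5.5; ranks 5–6 are 1.6, 1.9; interpolating gives 1.75.
P75: r = 14.5; ranks 14–15 are 5.9, 7.1; interpolating gives 6.5.
Difference: 6.5 − 1.75 = 4.75.

4.75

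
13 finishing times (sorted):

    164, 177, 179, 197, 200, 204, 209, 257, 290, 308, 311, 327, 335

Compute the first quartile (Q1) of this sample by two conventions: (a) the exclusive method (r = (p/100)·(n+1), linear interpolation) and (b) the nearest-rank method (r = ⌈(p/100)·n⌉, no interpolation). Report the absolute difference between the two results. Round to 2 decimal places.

9.00

n = 13.
(a) r = 3.5; between ranks 3 (179) and 4 (197): 188.
(b) the nearest-rank method: rank 4 → 197.
|188 − 197| = 9.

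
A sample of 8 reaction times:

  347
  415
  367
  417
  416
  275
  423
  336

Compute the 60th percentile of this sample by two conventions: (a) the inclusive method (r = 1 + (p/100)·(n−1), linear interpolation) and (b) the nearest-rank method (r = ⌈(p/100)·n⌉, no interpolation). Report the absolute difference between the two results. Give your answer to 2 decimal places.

0.20

Sorted: 275, 336, 347, 367, 415, 416, 417, 423.
n = 8.
(a) r = 5.2; between ranks 5 (415) and 6 (416): 415.2.
(b) the nearest-rank method: rank 5 → 415.
|415.2 − 415| = 0.2.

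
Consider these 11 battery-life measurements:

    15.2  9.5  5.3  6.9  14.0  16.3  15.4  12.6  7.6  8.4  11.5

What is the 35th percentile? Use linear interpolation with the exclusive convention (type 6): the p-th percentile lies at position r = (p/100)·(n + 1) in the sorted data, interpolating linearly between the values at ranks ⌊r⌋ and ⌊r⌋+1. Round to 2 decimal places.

Sorted: 5.3, 6.9, 7.6, 8.4, 9.5, 11.5, 12.6, 14.0, 15.2, 15.4, 16.3.
n = 11.
r = (35/100)·(11 + 1) = 4.2.
Rank 4 is 8.4 and rank 5 is 9.5.
Interpolate: 8.4 + 0.2·(9.5 − 8.4) = 8.4 + 0.2·1.1 = 8.62.

8.62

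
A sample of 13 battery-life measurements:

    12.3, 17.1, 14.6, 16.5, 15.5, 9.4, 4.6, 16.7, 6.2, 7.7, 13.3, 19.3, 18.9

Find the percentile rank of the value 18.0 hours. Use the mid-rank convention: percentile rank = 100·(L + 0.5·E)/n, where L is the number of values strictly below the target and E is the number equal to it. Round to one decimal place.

Sorted: 4.6, 6.2, 7.7, 9.4, 12.3, 13.3, 14.6, 15.5, 16.5, 16.7, 17.1, 18.9, 19.3.
Count below 18.0: L = 11; count equal: E = 0; n = 13.
Percentile rank = 100·(11 + 0.5·0)/13 = 100·11/13 = 84.62.

84.6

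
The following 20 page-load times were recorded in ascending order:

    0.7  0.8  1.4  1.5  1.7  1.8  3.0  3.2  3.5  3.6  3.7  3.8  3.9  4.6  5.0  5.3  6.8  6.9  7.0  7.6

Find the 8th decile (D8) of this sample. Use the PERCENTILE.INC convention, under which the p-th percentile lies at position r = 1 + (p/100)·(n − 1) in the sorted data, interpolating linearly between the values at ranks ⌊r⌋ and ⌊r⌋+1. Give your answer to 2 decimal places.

n = 20.
r = 1 + (80/100)·(20 − 1) = 1 + 15.2 = 16.2.
Rank 16 is 5.3 and rank 17 is 6.8.
Interpolate: 5.3 + 0.2·(6.8 − 5.3) = 5.3 + 0.2·1.5 = 5.6.

5.60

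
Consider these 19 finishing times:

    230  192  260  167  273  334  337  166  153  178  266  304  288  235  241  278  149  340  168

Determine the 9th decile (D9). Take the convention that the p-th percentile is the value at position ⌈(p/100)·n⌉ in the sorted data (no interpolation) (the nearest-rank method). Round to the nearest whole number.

337

Sorted: 149, 153, 166, 167, 168, 178, 192, 230, 235, 241, 260, 266, 273, 278, 288, 304, 334, 337, 340.
n = 19.
Position = ⌈90/100 · 19⌉ = ⌈17.1⌉ = 18.
The value at rank 18 is 337.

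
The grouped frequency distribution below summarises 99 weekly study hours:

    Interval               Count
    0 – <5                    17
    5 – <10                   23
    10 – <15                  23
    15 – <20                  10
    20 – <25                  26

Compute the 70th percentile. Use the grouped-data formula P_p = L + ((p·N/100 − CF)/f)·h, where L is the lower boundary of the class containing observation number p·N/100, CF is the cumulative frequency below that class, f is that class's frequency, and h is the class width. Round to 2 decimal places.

18.15

N = 99; target position k = 70/100 · 99 = 69.3.
Cumulative frequencies: 17, 40, 63, 73, 99.
Observation 69.3 falls in the class 15 – <20.
L = 15, CF = 63, f = 10, h = 5.
P70 = 15 + ((69.3 − 63)/10)·5 = 15 + 3.15 = 18.15.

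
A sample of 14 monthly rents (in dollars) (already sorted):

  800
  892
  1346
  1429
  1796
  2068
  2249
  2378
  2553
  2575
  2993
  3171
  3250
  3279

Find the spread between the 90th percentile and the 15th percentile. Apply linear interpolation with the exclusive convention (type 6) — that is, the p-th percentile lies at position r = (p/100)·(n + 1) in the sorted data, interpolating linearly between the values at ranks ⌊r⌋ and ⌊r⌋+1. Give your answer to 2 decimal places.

n = 14.
P15: r = 2.25; ranks 2–3 are 892, 1346; interpolating gives 1005.5.
P90: r = 13.5; ranks 13–14 are 3250, 3279; interpolating gives 3264.5.
Difference: 3264.5 − 1005.5 = 2259.

2259.00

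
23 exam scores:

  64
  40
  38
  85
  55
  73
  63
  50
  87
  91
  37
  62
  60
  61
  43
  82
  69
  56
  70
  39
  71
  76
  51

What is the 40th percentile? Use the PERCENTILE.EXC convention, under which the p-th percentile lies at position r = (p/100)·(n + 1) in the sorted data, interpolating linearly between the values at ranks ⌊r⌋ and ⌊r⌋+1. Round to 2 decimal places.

Sorted: 37, 38, 39, 40, 43, 50, 51, 55, 56, 60, 61, 62, 63, 64, 69, 70, 71, 73, 76, 82, 85, 87, 91.
n = 23.
r = (40/100)·(23 + 1) = 9.6.
Rank 9 is 56 and rank 10 is 60.
Interpolate: 56 + 0.6·(60 − 56) = 56 + 0.6·4 = 58.4.

58.40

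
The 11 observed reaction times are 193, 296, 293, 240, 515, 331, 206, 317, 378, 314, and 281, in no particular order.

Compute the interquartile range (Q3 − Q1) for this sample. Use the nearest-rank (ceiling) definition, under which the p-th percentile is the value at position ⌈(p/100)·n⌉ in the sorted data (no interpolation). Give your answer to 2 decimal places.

Sorted: 193, 206, 240, 281, 293, 296, 314, 317, 331, 378, 515.
n = 11.
P25: rank ⌈25/100·11⌉ = 3 → 240.
P75: rank ⌈75/100·11⌉ = 9 → 331.
Difference: 331 − 240 = 91.

91.00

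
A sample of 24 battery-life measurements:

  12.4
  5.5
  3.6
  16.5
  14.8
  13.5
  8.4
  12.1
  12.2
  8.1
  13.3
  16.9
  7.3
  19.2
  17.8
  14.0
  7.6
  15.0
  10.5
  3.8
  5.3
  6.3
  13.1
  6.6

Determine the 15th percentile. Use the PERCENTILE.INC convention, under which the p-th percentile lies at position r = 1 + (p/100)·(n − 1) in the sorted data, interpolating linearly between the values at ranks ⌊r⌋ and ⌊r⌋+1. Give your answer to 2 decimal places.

5.86

Sorted: 3.6, 3.8, 5.3, 5.5, 6.3, 6.6, 7.3, 7.6, 8.1, 8.4, 10.5, 12.1, 12.2, 12.4, 13.1, 13.3, 13.5, 14.0, 14.8, 15.0, 16.5, 16.9, 17.8, 19.2.
n = 24.
r = 1 + (15/100)·(24 − 1) = 1 + 3.45 = 4.45.
Rank 4 is 5.5 and rank 5 is 6.3.
Interpolate: 5.5 + 0.45·(6.3 − 5.5) = 5.5 + 0.45·0.8 = 5.86.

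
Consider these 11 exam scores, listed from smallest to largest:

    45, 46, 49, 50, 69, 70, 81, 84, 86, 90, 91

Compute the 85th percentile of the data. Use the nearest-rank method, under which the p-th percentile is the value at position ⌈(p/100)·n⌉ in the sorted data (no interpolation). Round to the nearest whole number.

n = 11.
Position = ⌈85/100 · 11⌉ = ⌈9.35⌉ = 10.
The value at rank 10 is 90.

90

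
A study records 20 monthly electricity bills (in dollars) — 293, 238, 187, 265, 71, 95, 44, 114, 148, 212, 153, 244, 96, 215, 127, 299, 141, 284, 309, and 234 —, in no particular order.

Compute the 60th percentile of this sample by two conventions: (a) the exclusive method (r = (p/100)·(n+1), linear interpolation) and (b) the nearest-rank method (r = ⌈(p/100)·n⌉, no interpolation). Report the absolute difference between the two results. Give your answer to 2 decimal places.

Sorted: 44, 71, 95, 96, 114, 127, 141, 148, 153, 187, 212, 215, 234, 238, 244, 265, 284, 293, 299, 309.
n = 20.
(a) r = 12.6; between ranks 12 (215) and 13 (234): 226.4.
(b) the nearest-rank method: rank 12 → 215.
|226.4 − 215| = 11.4.

11.40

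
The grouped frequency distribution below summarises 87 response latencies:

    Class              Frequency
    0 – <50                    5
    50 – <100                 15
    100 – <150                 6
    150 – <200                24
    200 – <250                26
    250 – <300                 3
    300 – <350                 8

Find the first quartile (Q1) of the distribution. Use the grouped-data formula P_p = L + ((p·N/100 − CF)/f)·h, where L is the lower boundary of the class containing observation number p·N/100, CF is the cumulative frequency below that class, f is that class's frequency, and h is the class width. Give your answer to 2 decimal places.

114.58

N = 87; target position k = 25/100 · 87 = 21.75.
Cumulative frequencies: 5, 20, 26, 50, 76, 79, 87.
Observation 21.75 falls in the class 100 – <150.
L = 100, CF = 20, f = 6, h = 50.
P25 = 100 + ((21.75 − 20)/6)·50 = 100 + 14.5833 = 114.583.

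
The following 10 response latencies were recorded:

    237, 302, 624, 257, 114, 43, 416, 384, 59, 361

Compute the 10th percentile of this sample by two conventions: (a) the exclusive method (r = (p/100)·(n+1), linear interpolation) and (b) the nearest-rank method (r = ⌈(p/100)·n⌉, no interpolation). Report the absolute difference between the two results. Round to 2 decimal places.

Sorted: 43, 59, 114, 237, 257, 302, 361, 384, 416, 624.
n = 10.
(a) r = 1.1; between ranks 1 (43) and 2 (59): 44.6.
(b) the nearest-rank method: rank 1 → 43.
|44.6 − 43| = 1.6.

1.60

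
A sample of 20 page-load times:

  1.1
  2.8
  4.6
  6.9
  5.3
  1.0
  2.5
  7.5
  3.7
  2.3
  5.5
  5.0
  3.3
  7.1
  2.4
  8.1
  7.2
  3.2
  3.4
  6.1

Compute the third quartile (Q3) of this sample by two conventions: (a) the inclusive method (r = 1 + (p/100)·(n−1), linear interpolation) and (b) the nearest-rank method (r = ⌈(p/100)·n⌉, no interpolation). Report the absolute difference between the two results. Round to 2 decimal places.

0.20

Sorted: 1.0, 1.1, 2.3, 2.4, 2.5, 2.8, 3.2, 3.3, 3.4, 3.7, 4.6, 5.0, 5.3, 5.5, 6.1, 6.9, 7.1, 7.2, 7.5, 8.1.
n = 20.
(a) r = 15.25; between ranks 15 (6.1) and 16 (6.9): 6.3.
(b) the nearest-rank method: rank 15 → 6.1.
|6.3 − 6.1| = 0.2.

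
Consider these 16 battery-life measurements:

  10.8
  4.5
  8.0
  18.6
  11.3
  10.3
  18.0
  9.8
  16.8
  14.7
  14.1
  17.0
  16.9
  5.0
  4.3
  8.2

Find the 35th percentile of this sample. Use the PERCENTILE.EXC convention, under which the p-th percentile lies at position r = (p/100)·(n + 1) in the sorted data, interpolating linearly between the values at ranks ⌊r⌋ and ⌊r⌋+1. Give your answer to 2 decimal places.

Sorted: 4.3, 4.5, 5.0, 8.0, 8.2, 9.8, 10.3, 10.8, 11.3, 14.1, 14.7, 16.8, 16.9, 17.0, 18.0, 18.6.
n = 16.
r = (35/100)·(16 + 1) = 5.95.
Rank 5 is 8.2 and rank 6 is 9.8.
Interpolate: 8.2 + 0.95·(9.8 − 8.2) = 8.2 + 0.95·1.6 = 9.72.

9.72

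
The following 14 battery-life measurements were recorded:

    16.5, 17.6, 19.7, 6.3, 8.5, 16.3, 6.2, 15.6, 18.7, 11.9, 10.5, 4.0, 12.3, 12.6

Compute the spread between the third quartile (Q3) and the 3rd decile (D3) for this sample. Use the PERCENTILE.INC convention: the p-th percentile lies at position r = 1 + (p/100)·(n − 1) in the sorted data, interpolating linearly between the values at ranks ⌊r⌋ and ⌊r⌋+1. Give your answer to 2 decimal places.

Sorted: 4.0, 6.2, 6.3, 8.5, 10.5, 11.9, 12.3, 12.6, 15.6, 16.3, 16.5, 17.6, 18.7, 19.7.
n = 14.
P30: r = 4.9; ranks 4–5 are 8.5, 10.5; interpolating gives 10.3.
P75: r = 10.75; ranks 10–11 are 16.3, 16.5; interpolating gives 16.45.
Difference: 16.45 − 10.3 = 6.15.

6.15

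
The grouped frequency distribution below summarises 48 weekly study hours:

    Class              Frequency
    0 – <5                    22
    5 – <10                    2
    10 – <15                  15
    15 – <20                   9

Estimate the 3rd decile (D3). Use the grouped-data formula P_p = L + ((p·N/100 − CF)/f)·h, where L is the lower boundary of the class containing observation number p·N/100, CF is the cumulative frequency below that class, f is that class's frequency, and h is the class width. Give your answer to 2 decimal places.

N = 48; target position k = 30/100 · 48 = 14.4.
Cumulative frequencies: 22, 24, 39, 48.
Observation 14.4 falls in the class 0 – <5.
L = 0, CF = 0, f = 22, h = 5.
P30 = 0 + ((14.4 − 0)/22)·5 = 0 + 3.27273 = 3.27273.

3.27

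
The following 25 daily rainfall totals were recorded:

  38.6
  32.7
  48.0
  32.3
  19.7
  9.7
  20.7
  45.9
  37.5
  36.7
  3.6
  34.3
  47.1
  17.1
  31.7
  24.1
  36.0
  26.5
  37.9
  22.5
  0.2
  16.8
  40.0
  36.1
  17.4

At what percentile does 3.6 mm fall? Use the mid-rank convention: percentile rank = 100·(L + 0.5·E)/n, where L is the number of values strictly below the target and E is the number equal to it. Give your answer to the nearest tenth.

6.0

Sorted: 0.2, 3.6, 9.7, 16.8, 17.1, 17.4, 19.7, 20.7, 22.5, 24.1, 26.5, 31.7, 32.3, 32.7, 34.3, 36.0, 36.1, 36.7, 37.5, 37.9, 38.6, 40.0, 45.9, 47.1, 48.0.
Count below 3.6: L = 1; count equal: E = 1; n = 25.
Percentile rank = 100·(1 + 0.5·1)/25 = 100·1.5/25 = 6.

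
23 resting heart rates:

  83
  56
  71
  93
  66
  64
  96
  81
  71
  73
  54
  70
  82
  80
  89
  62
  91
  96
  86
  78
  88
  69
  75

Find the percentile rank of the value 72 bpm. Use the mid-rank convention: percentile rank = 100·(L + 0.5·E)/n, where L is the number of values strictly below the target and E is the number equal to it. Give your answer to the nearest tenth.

39.1

Sorted: 54, 56, 62, 64, 66, 69, 70, 71, 71, 73, 75, 78, 80, 81, 82, 83, 86, 88, 89, 91, 93, 96, 96.
Count below 72: L = 9; count equal: E = 0; n = 23.
Percentile rank = 100·(9 + 0.5·0)/23 = 100·9/23 = 39.13.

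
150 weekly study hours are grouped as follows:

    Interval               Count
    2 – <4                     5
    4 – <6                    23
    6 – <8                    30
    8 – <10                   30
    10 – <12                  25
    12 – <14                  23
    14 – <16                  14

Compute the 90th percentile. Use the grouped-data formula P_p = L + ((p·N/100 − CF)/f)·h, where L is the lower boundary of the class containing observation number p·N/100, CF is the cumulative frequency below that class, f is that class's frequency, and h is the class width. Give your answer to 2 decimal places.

13.91

N = 150; target position k = 90/100 · 150 = 135.
Cumulative frequencies: 5, 28, 58, 88, 113, 136, 150.
Observation 135 falls in the class 12 – <14.
L = 12, CF = 113, f = 23, h = 2.
P90 = 12 + ((135 − 113)/23)·2 = 12 + 1.91304 = 13.913.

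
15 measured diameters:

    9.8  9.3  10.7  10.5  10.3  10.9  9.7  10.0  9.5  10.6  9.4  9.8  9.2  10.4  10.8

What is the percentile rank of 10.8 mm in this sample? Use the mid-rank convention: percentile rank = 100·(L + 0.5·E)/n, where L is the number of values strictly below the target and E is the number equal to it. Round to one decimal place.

Sorted: 9.2, 9.3, 9.4, 9.5, 9.7, 9.8, 9.8, 10.0, 10.3, 10.4, 10.5, 10.6, 10.7, 10.8, 10.9.
Count below 10.8: L = 13; count equal: E = 1; n = 15.
Percentile rank = 100·(13 + 0.5·1)/15 = 100·13.5/15 = 90.

90.0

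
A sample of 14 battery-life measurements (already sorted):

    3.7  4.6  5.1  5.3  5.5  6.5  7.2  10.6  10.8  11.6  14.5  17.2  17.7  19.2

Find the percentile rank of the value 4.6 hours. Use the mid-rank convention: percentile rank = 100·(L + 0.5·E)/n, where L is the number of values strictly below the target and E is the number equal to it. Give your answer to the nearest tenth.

10.7

Count below 4.6: L = 1; count equal: E = 1; n = 14.
Percentile rank = 100·(1 + 0.5·1)/14 = 100·1.5/14 = 10.71.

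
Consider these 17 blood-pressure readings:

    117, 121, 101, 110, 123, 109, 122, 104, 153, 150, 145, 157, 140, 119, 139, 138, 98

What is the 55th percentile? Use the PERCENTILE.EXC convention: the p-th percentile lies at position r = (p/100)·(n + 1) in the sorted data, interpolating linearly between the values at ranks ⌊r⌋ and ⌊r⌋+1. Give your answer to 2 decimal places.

122.90

Sorted: 98, 101, 104, 109, 110, 117, 119, 121, 122, 123, 138, 139, 140, 145, 150, 153, 157.
n = 17.
r = (55/100)·(17 + 1) = 9.9.
Rank 9 is 122 and rank 10 is 123.
Interpolate: 122 + 0.9·(123 − 122) = 122 + 0.9·1 = 122.9.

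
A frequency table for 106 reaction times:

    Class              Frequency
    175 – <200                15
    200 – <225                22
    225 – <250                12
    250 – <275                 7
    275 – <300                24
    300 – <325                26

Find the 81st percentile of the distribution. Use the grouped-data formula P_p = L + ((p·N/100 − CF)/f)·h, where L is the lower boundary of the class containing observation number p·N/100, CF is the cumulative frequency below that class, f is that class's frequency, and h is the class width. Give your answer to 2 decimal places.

N = 106; target position k = 81/100 · 106 = 85.86.
Cumulative frequencies: 15, 37, 49, 56, 80, 106.
Observation 85.86 falls in the class 300 – <325.
L = 300, CF = 80, f = 26, h = 25.
P81 = 300 + ((85.86 − 80)/26)·25 = 300 + 5.63462 = 305.635.

305.63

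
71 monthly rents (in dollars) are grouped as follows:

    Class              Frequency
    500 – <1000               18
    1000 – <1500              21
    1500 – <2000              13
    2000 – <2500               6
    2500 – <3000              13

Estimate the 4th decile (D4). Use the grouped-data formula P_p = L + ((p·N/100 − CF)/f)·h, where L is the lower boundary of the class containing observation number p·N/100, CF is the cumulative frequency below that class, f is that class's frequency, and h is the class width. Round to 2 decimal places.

N = 71; target position k = 40/100 · 71 = 28.4.
Cumulative frequencies: 18, 39, 52, 58, 71.
Observation 28.4 falls in the class 1000 – <1500.
L = 1000, CF = 18, f = 21, h = 500.
P40 = 1000 + ((28.4 − 18)/21)·500 = 1000 + 247.619 = 1247.62.

1247.62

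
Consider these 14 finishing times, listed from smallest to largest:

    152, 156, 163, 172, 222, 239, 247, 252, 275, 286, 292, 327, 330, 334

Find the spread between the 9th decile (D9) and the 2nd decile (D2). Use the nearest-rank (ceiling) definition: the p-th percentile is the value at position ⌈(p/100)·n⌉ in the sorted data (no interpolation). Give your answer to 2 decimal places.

167.00

n = 14.
P20: rank ⌈20/100·14⌉ = 3 → 163.
P90: rank ⌈90/100·14⌉ = 13 → 330.
Difference: 330 − 163 = 167.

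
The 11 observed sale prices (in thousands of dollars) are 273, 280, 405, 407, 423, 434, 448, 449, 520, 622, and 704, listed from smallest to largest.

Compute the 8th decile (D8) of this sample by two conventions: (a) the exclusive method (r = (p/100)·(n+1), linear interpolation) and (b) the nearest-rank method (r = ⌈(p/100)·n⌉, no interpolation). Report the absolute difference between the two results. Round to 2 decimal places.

n = 11.
(a) r = 9.6; between ranks 9 (520) and 10 (622): 581.2.
(b) the nearest-rank method: rank 9 → 520.
|581.2 − 520| = 61.2.

61.20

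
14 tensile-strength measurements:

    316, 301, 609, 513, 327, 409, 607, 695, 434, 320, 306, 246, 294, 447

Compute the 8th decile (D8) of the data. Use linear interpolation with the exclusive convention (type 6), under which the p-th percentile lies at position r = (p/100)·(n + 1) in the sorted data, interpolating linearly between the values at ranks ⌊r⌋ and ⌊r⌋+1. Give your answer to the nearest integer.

Sorted: 246, 294, 301, 306, 316, 320, 327, 409, 434, 447, 513, 607, 609, 695.
n = 14.
r = (80/100)·(14 + 1) = 12.
r is an integer, so P80 is the value at rank 12: 607.

607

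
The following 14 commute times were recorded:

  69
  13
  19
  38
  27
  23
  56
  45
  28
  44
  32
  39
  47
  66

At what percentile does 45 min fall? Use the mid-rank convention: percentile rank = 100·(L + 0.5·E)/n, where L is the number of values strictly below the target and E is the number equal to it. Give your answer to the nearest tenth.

Sorted: 13, 19, 23, 27, 28, 32, 38, 39, 44, 45, 47, 56, 66, 69.
Count below 45: L = 9; count equal: E = 1; n = 14.
Percentile rank = 100·(9 + 0.5·1)/14 = 100·9.5/14 = 67.86.

67.9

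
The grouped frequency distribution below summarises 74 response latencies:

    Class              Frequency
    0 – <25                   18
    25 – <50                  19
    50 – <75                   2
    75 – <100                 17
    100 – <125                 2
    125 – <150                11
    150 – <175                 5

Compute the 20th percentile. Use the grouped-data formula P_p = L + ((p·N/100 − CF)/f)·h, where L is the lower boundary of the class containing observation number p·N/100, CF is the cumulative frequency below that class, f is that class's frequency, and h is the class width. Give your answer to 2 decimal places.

N = 74; target position k = 20/100 · 74 = 14.8.
Cumulative frequencies: 18, 37, 39, 56, 58, 69, 74.
Observation 14.8 falls in the class 0 – <25.
L = 0, CF = 0, f = 18, h = 25.
P20 = 0 + ((14.8 − 0)/18)·25 = 0 + 20.5556 = 20.5556.

20.56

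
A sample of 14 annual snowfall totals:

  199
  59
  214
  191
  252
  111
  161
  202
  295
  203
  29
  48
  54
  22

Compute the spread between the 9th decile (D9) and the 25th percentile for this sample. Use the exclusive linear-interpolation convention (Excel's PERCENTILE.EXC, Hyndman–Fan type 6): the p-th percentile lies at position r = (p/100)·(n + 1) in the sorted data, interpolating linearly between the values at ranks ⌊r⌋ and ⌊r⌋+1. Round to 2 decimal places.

221.00

Sorted: 22, 29, 48, 54, 59, 111, 161, 191, 199, 202, 203, 214, 252, 295.
n = 14.
P25: r = 3.75; ranks 3–4 are 48, 54; interpolating gives 52.5.
P90: r = 13.5; ranks 13–14 are 252, 295; interpolating gives 273.5.
Difference: 273.5 − 52.5 = 221.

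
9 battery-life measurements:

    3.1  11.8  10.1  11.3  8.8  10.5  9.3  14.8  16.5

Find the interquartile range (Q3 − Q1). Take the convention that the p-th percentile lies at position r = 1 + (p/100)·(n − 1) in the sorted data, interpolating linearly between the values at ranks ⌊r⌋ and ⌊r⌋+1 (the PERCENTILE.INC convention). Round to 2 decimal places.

2.50

Sorted: 3.1, 8.8, 9.3, 10.1, 10.5, 11.3, 11.8, 14.8, 16.5.
n = 9.
P25: r = 3 (integer) → 9.3.
P75: r = 7 (integer) → 11.8.
Difference: 11.8 − 9.3 = 2.5.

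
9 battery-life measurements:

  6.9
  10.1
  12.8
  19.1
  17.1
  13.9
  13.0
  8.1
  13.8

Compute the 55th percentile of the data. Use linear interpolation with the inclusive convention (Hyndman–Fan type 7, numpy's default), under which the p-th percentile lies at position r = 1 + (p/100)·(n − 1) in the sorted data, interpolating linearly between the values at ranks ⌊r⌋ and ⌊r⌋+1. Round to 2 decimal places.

Sorted: 6.9, 8.1, 10.1, 12.8, 13.0, 13.8, 13.9, 17.1, 19.1.
n = 9.
r = 1 + (55/100)·(9 − 1) = 1 + 4.4 = 5.4.
Rank 5 is 13.0 and rank 6 is 13.8.
Interpolate: 13.0 + 0.4·(13.8 − 13.0) = 13.0 + 0.4·0.8 = 13.32.

13.32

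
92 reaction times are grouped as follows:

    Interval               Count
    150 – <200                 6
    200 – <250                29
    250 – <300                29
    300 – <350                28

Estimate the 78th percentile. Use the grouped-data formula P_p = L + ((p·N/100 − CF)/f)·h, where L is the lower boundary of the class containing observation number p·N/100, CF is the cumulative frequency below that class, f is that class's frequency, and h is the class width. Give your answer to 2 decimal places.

N = 92; target position k = 78/100 · 92 = 71.76.
Cumulative frequencies: 6, 35, 64, 92.
Observation 71.76 falls in the class 300 – <350.
L = 300, CF = 64, f = 28, h = 50.
P78 = 300 + ((71.76 − 64)/28)·50 = 300 + 13.8571 = 313.857.

313.86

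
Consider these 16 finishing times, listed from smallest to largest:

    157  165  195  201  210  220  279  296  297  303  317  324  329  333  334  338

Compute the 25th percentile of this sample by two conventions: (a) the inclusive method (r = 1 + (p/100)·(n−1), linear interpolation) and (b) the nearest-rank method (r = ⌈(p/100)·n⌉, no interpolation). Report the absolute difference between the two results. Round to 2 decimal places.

6.75

n = 16.
(a) r = 4.75; between ranks 4 (201) and 5 (210): 207.75.
(b) the nearest-rank method: rank 4 → 201.
|207.75 − 201| = 6.75.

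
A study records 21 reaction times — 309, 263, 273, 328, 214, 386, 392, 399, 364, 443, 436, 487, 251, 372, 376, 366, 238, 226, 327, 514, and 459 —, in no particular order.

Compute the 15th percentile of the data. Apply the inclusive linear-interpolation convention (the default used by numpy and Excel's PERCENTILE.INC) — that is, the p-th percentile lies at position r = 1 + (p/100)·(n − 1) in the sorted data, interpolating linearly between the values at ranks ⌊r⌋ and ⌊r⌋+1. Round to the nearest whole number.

Sorted: 214, 226, 238, 251, 263, 273, 309, 327, 328, 364, 366, 372, 376, 386, 392, 399, 436, 443, 459, 487, 514.
n = 21.
r = 1 + (15/100)·(21 − 1) = 1 + 3 = 4.
r is an integer, so P15 is the value at rank 4: 251.

251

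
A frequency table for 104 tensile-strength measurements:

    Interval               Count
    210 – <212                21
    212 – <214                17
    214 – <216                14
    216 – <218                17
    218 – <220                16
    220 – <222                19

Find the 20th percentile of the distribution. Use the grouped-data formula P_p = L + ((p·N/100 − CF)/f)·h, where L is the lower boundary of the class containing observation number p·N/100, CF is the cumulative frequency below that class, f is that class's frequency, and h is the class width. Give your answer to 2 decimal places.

N = 104; target position k = 20/100 · 104 = 20.8.
Cumulative frequencies: 21, 38, 52, 69, 85, 104.
Observation 20.8 falls in the class 210 – <212.
L = 210, CF = 0, f = 21, h = 2.
P20 = 210 + ((20.8 − 0)/21)·2 = 210 + 1.98095 = 211.981.

211.98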